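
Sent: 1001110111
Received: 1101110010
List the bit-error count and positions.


XOR: 0100000101

3 error(s) at position(s): 1, 7, 9


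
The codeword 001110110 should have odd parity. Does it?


Number of 1s: 5

Yes, parity is correct (5 ones)


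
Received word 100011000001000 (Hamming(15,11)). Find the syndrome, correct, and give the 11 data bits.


Syndrome = 14: error at position 14

Data: 01100001010 (corrected bit 14)


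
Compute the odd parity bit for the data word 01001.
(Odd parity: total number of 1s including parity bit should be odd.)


Number of 1s in data: 2
Parity bit: 1

1


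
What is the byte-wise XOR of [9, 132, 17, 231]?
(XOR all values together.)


XOR chain: 9 ^ 132 ^ 17 ^ 231 = 123

123


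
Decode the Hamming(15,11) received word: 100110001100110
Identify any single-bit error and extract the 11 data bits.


Syndrome = 0: no error detected

Data: 01001100110 (no errors)


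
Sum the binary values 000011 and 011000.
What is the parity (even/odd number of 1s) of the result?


000011 = 3
011000 = 24
Sum = 27 = 11011
1s count = 4

even parity (4 ones in 11011)


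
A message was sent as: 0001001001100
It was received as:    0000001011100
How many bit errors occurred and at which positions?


XOR: 0001000010000

2 error(s) at position(s): 3, 8


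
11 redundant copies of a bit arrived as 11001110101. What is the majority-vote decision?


Ones: 7 out of 11
Threshold: 6

1 (7/11 voted 1)


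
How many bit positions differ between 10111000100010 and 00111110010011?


XOR: 10000110110001
Count of 1s: 6

6


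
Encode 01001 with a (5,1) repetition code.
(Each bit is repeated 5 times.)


Each bit -> 5 copies

0000011111000000000011111


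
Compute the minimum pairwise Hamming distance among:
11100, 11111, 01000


Comparing all pairs, minimum distance: 2
Can detect 1 errors, correct 0 errors

2


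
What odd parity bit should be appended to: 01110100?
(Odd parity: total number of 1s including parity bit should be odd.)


Number of 1s in data: 4
Parity bit: 1

1


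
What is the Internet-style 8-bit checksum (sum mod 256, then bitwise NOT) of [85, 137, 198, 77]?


Sum = 497 mod 256 = 241
Complement = 14

14


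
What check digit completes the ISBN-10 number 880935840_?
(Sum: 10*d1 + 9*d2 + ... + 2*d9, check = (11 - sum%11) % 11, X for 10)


Weighted sum: 302
302 mod 11 = 5

Check digit: 6


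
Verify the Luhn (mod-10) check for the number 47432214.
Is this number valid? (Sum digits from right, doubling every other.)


Luhn sum = 38
38 mod 10 = 8

Invalid (Luhn sum mod 10 = 8)


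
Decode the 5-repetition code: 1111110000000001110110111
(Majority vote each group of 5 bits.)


Groups: 11111, 10000, 00000, 11101, 10111
Majority votes: 10011

10011


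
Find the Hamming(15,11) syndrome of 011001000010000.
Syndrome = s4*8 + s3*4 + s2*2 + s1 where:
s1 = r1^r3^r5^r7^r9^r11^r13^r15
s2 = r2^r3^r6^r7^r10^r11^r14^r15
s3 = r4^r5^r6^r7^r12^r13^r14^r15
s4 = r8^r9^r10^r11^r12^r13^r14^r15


s1=0, s2=0, s3=1, s4=1

Syndrome = 12 (error at position 12)


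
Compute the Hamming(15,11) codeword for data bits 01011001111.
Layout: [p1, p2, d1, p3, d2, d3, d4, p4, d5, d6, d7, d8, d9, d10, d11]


Parity bits: p1=1, p2=1, p3=0, p4=1

110010111001111


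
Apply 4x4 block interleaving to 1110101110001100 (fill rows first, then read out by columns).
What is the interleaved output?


Matrix:
  1110
  1011
  1000
  1100
Read columns: 1111100111000100

1111100111000100


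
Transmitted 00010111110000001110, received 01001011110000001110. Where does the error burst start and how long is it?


XOR: 01011100000000000000

Burst at position 1, length 5


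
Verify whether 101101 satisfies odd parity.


Number of 1s: 4

No, parity error (4 ones)


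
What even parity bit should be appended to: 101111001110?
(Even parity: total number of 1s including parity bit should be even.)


Number of 1s in data: 8
Parity bit: 0

0


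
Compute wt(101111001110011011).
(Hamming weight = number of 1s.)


Counting 1s in 101111001110011011

12


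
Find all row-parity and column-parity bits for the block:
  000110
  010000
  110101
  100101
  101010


Row parities: 01011
Column parities: 101100

Row P: 01011, Col P: 101100, Corner: 1


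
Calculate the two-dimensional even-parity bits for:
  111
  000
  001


Row parities: 101
Column parities: 110

Row P: 101, Col P: 110, Corner: 0


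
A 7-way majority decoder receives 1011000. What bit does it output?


Ones: 3 out of 7
Threshold: 4

0 (3/7 voted 1)


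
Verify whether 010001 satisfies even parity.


Number of 1s: 2

Yes, parity is correct (2 ones)


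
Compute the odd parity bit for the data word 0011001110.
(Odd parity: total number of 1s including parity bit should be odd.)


Number of 1s in data: 5
Parity bit: 0

0


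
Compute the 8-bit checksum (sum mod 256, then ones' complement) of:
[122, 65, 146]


Sum = 333 mod 256 = 77
Complement = 178

178


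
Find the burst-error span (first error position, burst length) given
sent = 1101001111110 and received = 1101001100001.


XOR: 0000000011111

Burst at position 8, length 5


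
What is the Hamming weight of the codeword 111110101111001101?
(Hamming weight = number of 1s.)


Counting 1s in 111110101111001101

13


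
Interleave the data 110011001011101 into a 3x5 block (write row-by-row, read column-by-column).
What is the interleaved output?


Matrix:
  11001
  10010
  11101
Read columns: 111101001010101

111101001010101


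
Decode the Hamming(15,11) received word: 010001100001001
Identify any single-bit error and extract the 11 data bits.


Syndrome = 0: no error detected

Data: 00110001001 (no errors)


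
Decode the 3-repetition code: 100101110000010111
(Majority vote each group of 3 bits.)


Groups: 100, 101, 110, 000, 010, 111
Majority votes: 011001

011001


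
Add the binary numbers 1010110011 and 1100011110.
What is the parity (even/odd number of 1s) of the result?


1010110011 = 691
1100011110 = 798
Sum = 1489 = 10111010001
1s count = 6

even parity (6 ones in 10111010001)


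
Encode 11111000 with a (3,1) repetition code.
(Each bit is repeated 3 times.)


Each bit -> 3 copies

111111111111111000000000


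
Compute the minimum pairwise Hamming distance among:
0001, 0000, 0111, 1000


Comparing all pairs, minimum distance: 1
Can detect 0 errors, correct 0 errors

1


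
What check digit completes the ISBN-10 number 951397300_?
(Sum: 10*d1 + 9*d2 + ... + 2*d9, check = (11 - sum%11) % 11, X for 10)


Weighted sum: 265
265 mod 11 = 1

Check digit: X


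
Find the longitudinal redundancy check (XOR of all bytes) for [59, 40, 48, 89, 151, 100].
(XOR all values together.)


XOR chain: 59 ^ 40 ^ 48 ^ 89 ^ 151 ^ 100 = 137

137


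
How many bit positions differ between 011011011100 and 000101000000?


XOR: 011110011100
Count of 1s: 7

7


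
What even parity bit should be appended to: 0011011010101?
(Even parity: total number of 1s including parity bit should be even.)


Number of 1s in data: 7
Parity bit: 1

1


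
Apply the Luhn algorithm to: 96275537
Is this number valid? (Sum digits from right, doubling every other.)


Luhn sum = 45
45 mod 10 = 5

Invalid (Luhn sum mod 10 = 5)


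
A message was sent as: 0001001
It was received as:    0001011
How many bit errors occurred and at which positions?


XOR: 0000010

1 error(s) at position(s): 5


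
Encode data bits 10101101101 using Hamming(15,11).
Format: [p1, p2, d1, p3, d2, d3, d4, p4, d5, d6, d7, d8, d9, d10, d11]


Parity bits: p1=0, p2=0, p3=0, p4=1

001001011101101


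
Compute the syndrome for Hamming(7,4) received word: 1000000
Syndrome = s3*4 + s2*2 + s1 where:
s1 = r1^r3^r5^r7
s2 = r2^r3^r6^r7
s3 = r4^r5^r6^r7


s1=1, s2=0, s3=0

Syndrome = 1 (error at position 1)


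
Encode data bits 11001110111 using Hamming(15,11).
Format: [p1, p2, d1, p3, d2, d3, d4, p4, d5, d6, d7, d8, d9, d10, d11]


Parity bits: p1=0, p2=1, p3=0, p4=0

011010001110111


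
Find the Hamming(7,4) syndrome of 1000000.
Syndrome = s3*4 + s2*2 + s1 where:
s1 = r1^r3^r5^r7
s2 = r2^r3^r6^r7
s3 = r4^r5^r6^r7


s1=1, s2=0, s3=0

Syndrome = 1 (error at position 1)


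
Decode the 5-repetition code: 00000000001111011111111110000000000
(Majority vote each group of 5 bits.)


Groups: 00000, 00000, 11110, 11111, 11111, 00000, 00000
Majority votes: 0011100

0011100


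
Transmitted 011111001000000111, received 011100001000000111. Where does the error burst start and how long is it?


XOR: 000011000000000000

Burst at position 4, length 2


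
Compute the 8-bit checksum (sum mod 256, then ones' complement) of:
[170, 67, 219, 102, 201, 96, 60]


Sum = 915 mod 256 = 147
Complement = 108

108


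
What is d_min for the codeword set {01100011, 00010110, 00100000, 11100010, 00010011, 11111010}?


Comparing all pairs, minimum distance: 2
Can detect 1 errors, correct 0 errors

2


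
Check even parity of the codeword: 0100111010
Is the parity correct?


Number of 1s: 5

No, parity error (5 ones)


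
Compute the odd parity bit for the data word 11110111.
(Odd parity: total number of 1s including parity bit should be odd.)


Number of 1s in data: 7
Parity bit: 0

0


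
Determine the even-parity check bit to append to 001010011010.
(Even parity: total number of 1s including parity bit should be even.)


Number of 1s in data: 5
Parity bit: 1

1


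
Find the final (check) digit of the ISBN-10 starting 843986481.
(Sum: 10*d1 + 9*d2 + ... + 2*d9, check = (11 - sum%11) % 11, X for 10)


Weighted sum: 323
323 mod 11 = 4

Check digit: 7


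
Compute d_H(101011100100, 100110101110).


XOR: 001101001010
Count of 1s: 5

5


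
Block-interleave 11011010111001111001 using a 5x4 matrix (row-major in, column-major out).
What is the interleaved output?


Matrix:
  1101
  1010
  1110
  0111
  1001
Read columns: 11101101100111010011

11101101100111010011


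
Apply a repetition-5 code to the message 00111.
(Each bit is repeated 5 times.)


Each bit -> 5 copies

0000000000111111111111111


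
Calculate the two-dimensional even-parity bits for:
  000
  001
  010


Row parities: 011
Column parities: 011

Row P: 011, Col P: 011, Corner: 0


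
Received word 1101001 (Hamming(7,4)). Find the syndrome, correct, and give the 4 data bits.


Syndrome = 0: no error detected

Data: 0001 (no errors)


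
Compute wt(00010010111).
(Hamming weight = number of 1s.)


Counting 1s in 00010010111

5


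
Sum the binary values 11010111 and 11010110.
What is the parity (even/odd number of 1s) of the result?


11010111 = 215
11010110 = 214
Sum = 429 = 110101101
1s count = 6

even parity (6 ones in 110101101)


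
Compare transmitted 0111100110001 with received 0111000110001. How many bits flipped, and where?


XOR: 0000100000000

1 error(s) at position(s): 4


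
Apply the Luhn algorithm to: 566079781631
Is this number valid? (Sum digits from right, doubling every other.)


Luhn sum = 52
52 mod 10 = 2

Invalid (Luhn sum mod 10 = 2)


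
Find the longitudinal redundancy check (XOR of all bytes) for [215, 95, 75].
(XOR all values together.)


XOR chain: 215 ^ 95 ^ 75 = 195

195


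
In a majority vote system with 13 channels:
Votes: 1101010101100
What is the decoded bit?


Ones: 7 out of 13
Threshold: 7

1 (7/13 voted 1)


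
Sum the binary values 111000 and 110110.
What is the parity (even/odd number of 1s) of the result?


111000 = 56
110110 = 54
Sum = 110 = 1101110
1s count = 5

odd parity (5 ones in 1101110)


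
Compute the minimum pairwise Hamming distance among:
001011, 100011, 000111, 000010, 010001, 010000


Comparing all pairs, minimum distance: 1
Can detect 0 errors, correct 0 errors

1


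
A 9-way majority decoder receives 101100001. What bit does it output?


Ones: 4 out of 9
Threshold: 5

0 (4/9 voted 1)


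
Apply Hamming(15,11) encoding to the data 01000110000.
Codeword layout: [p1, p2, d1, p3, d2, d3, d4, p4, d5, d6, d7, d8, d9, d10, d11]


Parity bits: p1=0, p2=0, p3=1, p4=0

000110000110000


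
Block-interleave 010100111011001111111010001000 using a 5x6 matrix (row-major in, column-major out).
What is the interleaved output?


Matrix:
  010100
  111011
  001111
  111010
  001000
Read columns: 010101101001111101000111001100

010101101001111101000111001100


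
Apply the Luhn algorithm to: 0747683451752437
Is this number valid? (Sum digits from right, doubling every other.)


Luhn sum = 76
76 mod 10 = 6

Invalid (Luhn sum mod 10 = 6)


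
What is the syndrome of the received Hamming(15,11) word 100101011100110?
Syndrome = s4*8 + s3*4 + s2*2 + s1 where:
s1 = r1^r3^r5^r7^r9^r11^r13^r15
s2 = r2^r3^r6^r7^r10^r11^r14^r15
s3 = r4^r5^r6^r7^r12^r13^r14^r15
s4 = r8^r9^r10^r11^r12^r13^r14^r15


s1=1, s2=1, s3=0, s4=1

Syndrome = 11 (error at position 11)


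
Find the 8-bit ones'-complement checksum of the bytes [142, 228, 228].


Sum = 598 mod 256 = 86
Complement = 169

169


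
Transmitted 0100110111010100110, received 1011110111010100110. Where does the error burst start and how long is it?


XOR: 1111000000000000000

Burst at position 0, length 4


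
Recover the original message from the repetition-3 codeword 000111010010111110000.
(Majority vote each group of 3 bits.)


Groups: 000, 111, 010, 010, 111, 110, 000
Majority votes: 0100110

0100110


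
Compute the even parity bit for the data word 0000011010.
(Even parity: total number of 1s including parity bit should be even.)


Number of 1s in data: 3
Parity bit: 1

1


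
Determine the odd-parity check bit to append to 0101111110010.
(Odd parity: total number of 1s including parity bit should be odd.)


Number of 1s in data: 8
Parity bit: 1

1


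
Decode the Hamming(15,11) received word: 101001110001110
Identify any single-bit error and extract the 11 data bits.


Syndrome = 4: error at position 4

Data: 10110001110 (corrected bit 4)


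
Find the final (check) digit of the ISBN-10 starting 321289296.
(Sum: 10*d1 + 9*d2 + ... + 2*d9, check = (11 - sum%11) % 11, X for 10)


Weighted sum: 210
210 mod 11 = 1

Check digit: X


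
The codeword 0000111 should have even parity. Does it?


Number of 1s: 3

No, parity error (3 ones)


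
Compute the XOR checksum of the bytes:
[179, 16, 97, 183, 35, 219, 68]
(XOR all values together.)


XOR chain: 179 ^ 16 ^ 97 ^ 183 ^ 35 ^ 219 ^ 68 = 201

201


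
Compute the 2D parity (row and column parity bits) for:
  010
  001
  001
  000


Row parities: 1110
Column parities: 010

Row P: 1110, Col P: 010, Corner: 1


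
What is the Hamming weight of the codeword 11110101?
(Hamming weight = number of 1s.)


Counting 1s in 11110101

6


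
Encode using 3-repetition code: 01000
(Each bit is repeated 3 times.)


Each bit -> 3 copies

000111000000000


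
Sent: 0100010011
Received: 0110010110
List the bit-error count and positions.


XOR: 0010000101

3 error(s) at position(s): 2, 7, 9


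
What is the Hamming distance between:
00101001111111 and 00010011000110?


XOR: 00111010111001
Count of 1s: 8

8


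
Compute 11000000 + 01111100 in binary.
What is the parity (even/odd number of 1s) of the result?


11000000 = 192
01111100 = 124
Sum = 316 = 100111100
1s count = 5

odd parity (5 ones in 100111100)


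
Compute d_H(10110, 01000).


XOR: 11110
Count of 1s: 4

4


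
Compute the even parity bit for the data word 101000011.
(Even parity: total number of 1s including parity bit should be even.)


Number of 1s in data: 4
Parity bit: 0

0


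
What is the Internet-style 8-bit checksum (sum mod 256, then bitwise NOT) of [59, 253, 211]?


Sum = 523 mod 256 = 11
Complement = 244

244


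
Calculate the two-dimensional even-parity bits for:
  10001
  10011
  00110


Row parities: 010
Column parities: 00100

Row P: 010, Col P: 00100, Corner: 1


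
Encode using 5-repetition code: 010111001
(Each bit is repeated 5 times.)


Each bit -> 5 copies

000001111100000111111111111111000000000011111


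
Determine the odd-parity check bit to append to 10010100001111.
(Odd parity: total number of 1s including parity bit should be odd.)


Number of 1s in data: 7
Parity bit: 0

0


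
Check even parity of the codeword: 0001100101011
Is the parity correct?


Number of 1s: 6

Yes, parity is correct (6 ones)


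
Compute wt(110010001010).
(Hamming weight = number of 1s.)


Counting 1s in 110010001010

5


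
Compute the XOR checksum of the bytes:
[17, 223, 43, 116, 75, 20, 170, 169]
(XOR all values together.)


XOR chain: 17 ^ 223 ^ 43 ^ 116 ^ 75 ^ 20 ^ 170 ^ 169 = 205

205


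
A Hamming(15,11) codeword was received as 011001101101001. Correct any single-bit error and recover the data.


Syndrome = 0: no error detected

Data: 10111101001 (no errors)


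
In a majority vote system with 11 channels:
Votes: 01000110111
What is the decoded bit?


Ones: 6 out of 11
Threshold: 6

1 (6/11 voted 1)


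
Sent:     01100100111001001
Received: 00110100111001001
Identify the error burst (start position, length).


XOR: 01010000000000000

Burst at position 1, length 3


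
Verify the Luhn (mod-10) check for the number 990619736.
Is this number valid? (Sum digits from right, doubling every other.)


Luhn sum = 50
50 mod 10 = 0

Valid (Luhn sum mod 10 = 0)


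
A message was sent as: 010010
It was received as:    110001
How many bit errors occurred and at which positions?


XOR: 100011

3 error(s) at position(s): 0, 4, 5


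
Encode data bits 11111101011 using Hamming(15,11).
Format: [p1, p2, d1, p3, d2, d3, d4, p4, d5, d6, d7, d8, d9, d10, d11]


Parity bits: p1=1, p2=0, p3=0, p4=1

101011111101011


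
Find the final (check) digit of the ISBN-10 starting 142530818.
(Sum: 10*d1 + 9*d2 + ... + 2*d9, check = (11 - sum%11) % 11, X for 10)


Weighted sum: 166
166 mod 11 = 1

Check digit: X


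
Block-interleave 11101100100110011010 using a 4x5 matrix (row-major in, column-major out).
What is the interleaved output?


Matrix:
  11101
  10010
  01100
  11010
Read columns: 11011011101001011000

11011011101001011000


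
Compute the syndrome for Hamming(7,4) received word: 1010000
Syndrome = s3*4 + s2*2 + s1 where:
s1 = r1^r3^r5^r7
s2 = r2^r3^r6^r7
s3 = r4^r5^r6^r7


s1=0, s2=1, s3=0

Syndrome = 2 (error at position 2)


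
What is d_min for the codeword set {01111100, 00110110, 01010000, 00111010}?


Comparing all pairs, minimum distance: 2
Can detect 1 errors, correct 0 errors

2


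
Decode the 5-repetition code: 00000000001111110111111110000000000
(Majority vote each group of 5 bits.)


Groups: 00000, 00000, 11111, 10111, 11111, 00000, 00000
Majority votes: 0011100

0011100


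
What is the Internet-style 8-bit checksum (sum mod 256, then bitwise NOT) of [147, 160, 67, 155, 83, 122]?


Sum = 734 mod 256 = 222
Complement = 33

33


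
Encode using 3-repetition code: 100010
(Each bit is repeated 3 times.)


Each bit -> 3 copies

111000000000111000


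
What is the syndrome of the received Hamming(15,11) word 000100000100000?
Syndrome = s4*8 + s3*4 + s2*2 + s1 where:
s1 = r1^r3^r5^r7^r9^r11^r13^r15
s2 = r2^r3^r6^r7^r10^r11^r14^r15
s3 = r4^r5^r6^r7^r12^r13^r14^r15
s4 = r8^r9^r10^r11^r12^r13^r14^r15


s1=0, s2=1, s3=1, s4=1

Syndrome = 14 (error at position 14)


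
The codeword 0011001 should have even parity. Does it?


Number of 1s: 3

No, parity error (3 ones)


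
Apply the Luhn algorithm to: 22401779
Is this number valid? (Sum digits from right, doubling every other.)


Luhn sum = 37
37 mod 10 = 7

Invalid (Luhn sum mod 10 = 7)


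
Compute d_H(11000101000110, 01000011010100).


XOR: 10000110010010
Count of 1s: 5

5


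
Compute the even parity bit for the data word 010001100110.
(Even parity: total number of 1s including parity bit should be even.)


Number of 1s in data: 5
Parity bit: 1

1


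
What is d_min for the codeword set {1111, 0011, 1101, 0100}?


Comparing all pairs, minimum distance: 1
Can detect 0 errors, correct 0 errors

1


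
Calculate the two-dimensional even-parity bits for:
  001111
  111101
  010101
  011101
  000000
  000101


Row parities: 011000
Column parities: 111111

Row P: 011000, Col P: 111111, Corner: 0


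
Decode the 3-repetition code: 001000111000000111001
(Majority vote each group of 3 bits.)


Groups: 001, 000, 111, 000, 000, 111, 001
Majority votes: 0010010

0010010


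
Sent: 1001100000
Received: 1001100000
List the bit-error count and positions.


XOR: 0000000000

0 errors (received matches sent)


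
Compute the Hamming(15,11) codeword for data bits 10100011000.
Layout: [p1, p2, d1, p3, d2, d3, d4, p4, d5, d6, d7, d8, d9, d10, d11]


Parity bits: p1=0, p2=1, p3=0, p4=0

011001000011000


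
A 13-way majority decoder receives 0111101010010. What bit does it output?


Ones: 7 out of 13
Threshold: 7

1 (7/13 voted 1)


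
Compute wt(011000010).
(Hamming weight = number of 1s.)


Counting 1s in 011000010

3


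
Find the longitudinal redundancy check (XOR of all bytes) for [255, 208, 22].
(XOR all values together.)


XOR chain: 255 ^ 208 ^ 22 = 57

57


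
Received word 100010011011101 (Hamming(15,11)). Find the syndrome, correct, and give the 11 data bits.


Syndrome = 0: no error detected

Data: 01001011101 (no errors)


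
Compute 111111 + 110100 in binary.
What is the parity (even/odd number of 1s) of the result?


111111 = 63
110100 = 52
Sum = 115 = 1110011
1s count = 5

odd parity (5 ones in 1110011)


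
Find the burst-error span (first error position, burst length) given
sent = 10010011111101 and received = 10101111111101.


XOR: 00111100000000

Burst at position 2, length 4


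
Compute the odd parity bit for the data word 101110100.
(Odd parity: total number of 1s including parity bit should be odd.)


Number of 1s in data: 5
Parity bit: 0

0


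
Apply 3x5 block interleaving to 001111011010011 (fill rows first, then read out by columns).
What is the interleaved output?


Matrix:
  00111
  10110
  10011
Read columns: 011000110111101

011000110111101


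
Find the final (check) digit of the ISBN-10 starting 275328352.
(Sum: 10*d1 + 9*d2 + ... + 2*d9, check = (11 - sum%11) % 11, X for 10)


Weighted sum: 227
227 mod 11 = 7

Check digit: 4


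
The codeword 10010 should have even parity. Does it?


Number of 1s: 2

Yes, parity is correct (2 ones)


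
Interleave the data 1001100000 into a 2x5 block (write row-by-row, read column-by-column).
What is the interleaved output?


Matrix:
  10011
  00000
Read columns: 1000001010

1000001010


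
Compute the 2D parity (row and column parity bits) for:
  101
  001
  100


Row parities: 011
Column parities: 000

Row P: 011, Col P: 000, Corner: 0


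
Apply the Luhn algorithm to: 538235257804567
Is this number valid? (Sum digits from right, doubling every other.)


Luhn sum = 67
67 mod 10 = 7

Invalid (Luhn sum mod 10 = 7)


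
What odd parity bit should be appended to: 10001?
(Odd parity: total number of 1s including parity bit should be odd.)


Number of 1s in data: 2
Parity bit: 1

1


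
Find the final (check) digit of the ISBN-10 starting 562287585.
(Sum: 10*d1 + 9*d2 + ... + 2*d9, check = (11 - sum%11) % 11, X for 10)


Weighted sum: 271
271 mod 11 = 7

Check digit: 4


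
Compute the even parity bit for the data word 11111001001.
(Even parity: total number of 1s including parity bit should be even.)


Number of 1s in data: 7
Parity bit: 1

1


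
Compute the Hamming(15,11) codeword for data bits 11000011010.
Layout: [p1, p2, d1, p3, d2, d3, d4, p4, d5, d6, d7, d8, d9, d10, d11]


Parity bits: p1=1, p2=1, p3=1, p4=1

111110010011010


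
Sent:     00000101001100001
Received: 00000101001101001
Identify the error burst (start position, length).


XOR: 00000000000001000

Burst at position 13, length 1


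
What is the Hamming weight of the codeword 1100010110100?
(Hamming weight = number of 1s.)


Counting 1s in 1100010110100

6


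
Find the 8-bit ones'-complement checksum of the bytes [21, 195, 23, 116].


Sum = 355 mod 256 = 99
Complement = 156

156


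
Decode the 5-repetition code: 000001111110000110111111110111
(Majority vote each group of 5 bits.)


Groups: 00000, 11111, 10000, 11011, 11111, 10111
Majority votes: 010111

010111


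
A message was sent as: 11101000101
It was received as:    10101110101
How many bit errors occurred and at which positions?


XOR: 01000110000

3 error(s) at position(s): 1, 5, 6


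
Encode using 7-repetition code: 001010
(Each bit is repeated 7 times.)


Each bit -> 7 copies

000000000000001111111000000011111110000000


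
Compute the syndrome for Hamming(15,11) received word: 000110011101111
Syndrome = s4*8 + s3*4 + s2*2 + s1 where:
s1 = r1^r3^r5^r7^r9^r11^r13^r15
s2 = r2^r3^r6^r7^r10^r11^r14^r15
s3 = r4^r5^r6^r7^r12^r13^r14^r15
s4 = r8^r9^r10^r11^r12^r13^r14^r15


s1=0, s2=1, s3=0, s4=1

Syndrome = 10 (error at position 10)


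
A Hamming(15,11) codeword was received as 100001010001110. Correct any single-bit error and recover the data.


Syndrome = 0: no error detected

Data: 00100001110 (no errors)


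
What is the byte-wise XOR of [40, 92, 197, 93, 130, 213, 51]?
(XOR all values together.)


XOR chain: 40 ^ 92 ^ 197 ^ 93 ^ 130 ^ 213 ^ 51 = 136

136


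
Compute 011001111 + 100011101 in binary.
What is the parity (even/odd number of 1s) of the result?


011001111 = 207
100011101 = 285
Sum = 492 = 111101100
1s count = 6

even parity (6 ones in 111101100)


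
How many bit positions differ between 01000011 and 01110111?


XOR: 00110100
Count of 1s: 3

3


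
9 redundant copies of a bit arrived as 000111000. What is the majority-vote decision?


Ones: 3 out of 9
Threshold: 5

0 (3/9 voted 1)


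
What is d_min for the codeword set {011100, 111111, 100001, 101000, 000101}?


Comparing all pairs, minimum distance: 2
Can detect 1 errors, correct 0 errors

2


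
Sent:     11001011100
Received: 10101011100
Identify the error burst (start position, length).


XOR: 01100000000

Burst at position 1, length 2


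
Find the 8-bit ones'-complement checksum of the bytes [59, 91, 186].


Sum = 336 mod 256 = 80
Complement = 175

175


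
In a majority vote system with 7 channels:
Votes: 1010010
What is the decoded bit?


Ones: 3 out of 7
Threshold: 4

0 (3/7 voted 1)


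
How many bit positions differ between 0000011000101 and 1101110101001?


XOR: 1101101101100
Count of 1s: 8

8


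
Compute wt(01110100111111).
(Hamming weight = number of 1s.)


Counting 1s in 01110100111111

10


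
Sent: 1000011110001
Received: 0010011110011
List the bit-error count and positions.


XOR: 1010000000010

3 error(s) at position(s): 0, 2, 11


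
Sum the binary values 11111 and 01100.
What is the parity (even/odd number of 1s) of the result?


11111 = 31
01100 = 12
Sum = 43 = 101011
1s count = 4

even parity (4 ones in 101011)


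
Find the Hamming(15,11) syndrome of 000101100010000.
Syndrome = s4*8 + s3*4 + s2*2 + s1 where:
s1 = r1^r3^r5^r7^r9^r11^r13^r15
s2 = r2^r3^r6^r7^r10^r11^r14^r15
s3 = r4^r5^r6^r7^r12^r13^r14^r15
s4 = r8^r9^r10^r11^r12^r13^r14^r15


s1=0, s2=1, s3=1, s4=1

Syndrome = 14 (error at position 14)


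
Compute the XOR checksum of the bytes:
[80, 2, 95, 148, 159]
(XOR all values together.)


XOR chain: 80 ^ 2 ^ 95 ^ 148 ^ 159 = 6

6


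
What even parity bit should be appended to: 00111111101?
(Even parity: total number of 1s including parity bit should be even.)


Number of 1s in data: 8
Parity bit: 0

0


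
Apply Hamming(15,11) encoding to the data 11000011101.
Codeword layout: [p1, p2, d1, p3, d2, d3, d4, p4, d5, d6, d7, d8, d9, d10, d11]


Parity bits: p1=1, p2=1, p3=0, p4=0

111010000011101


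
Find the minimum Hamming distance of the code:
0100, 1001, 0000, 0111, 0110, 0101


Comparing all pairs, minimum distance: 1
Can detect 0 errors, correct 0 errors

1


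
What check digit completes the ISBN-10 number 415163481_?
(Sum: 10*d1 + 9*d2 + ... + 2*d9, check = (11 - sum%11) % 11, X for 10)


Weighted sum: 189
189 mod 11 = 2

Check digit: 9


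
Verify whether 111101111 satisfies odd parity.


Number of 1s: 8

No, parity error (8 ones)


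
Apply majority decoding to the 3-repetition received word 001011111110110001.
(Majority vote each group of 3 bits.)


Groups: 001, 011, 111, 110, 110, 001
Majority votes: 011110

011110


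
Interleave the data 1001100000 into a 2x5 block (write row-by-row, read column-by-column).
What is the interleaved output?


Matrix:
  10011
  00000
Read columns: 1000001010

1000001010


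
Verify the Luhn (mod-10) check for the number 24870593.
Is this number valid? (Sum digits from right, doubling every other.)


Luhn sum = 39
39 mod 10 = 9

Invalid (Luhn sum mod 10 = 9)


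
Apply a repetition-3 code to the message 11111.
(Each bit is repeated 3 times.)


Each bit -> 3 copies

111111111111111


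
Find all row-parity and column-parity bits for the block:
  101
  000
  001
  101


Row parities: 0010
Column parities: 001

Row P: 0010, Col P: 001, Corner: 1


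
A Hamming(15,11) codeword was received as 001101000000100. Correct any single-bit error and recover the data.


Syndrome = 12: error at position 12

Data: 10100001100 (corrected bit 12)


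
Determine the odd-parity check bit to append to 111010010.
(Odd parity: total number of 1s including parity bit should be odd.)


Number of 1s in data: 5
Parity bit: 0

0


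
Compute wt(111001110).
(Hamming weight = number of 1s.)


Counting 1s in 111001110

6


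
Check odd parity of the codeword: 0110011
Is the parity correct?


Number of 1s: 4

No, parity error (4 ones)


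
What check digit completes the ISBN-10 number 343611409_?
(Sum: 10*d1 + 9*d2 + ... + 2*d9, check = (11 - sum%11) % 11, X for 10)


Weighted sum: 177
177 mod 11 = 1

Check digit: X


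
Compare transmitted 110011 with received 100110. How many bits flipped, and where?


XOR: 010101

3 error(s) at position(s): 1, 3, 5


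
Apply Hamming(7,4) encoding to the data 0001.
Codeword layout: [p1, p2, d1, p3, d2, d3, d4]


Parity bits: p1=1, p2=1, p3=1

1101001


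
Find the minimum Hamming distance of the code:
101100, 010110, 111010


Comparing all pairs, minimum distance: 3
Can detect 2 errors, correct 1 errors

3


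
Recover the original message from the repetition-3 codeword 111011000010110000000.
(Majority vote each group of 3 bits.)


Groups: 111, 011, 000, 010, 110, 000, 000
Majority votes: 1100100

1100100


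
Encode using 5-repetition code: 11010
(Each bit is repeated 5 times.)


Each bit -> 5 copies

1111111111000001111100000


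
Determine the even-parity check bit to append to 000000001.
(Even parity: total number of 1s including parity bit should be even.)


Number of 1s in data: 1
Parity bit: 1

1


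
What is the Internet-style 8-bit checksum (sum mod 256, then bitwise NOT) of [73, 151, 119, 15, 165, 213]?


Sum = 736 mod 256 = 224
Complement = 31

31


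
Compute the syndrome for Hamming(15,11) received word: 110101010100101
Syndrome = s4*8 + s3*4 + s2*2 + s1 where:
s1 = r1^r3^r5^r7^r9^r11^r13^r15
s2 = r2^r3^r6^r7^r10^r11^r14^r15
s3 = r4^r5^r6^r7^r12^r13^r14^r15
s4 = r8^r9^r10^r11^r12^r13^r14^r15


s1=1, s2=0, s3=0, s4=0

Syndrome = 1 (error at position 1)


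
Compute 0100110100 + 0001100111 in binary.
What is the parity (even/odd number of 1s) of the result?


0100110100 = 308
0001100111 = 103
Sum = 411 = 110011011
1s count = 6

even parity (6 ones in 110011011)


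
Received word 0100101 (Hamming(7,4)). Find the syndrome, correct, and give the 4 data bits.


Syndrome = 0: no error detected

Data: 0101 (no errors)


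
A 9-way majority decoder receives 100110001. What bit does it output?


Ones: 4 out of 9
Threshold: 5

0 (4/9 voted 1)


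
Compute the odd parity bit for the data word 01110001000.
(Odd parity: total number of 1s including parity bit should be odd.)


Number of 1s in data: 4
Parity bit: 1

1


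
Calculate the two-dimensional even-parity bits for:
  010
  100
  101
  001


Row parities: 1101
Column parities: 010

Row P: 1101, Col P: 010, Corner: 1


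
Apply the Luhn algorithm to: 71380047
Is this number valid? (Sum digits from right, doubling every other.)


Luhn sum = 35
35 mod 10 = 5

Invalid (Luhn sum mod 10 = 5)


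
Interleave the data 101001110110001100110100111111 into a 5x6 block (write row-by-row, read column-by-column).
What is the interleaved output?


Matrix:
  101001
  110110
  001100
  110100
  111111
Read columns: 110110101110101011110100110001

110110101110101011110100110001


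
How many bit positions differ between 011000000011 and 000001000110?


XOR: 011001000101
Count of 1s: 5

5


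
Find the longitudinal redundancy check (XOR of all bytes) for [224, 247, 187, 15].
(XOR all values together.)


XOR chain: 224 ^ 247 ^ 187 ^ 15 = 163

163


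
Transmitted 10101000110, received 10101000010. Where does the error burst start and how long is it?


XOR: 00000000100

Burst at position 8, length 1


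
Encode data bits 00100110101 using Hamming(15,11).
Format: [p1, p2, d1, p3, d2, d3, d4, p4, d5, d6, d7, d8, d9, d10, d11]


Parity bits: p1=1, p2=0, p3=1, p4=0

100101000110101


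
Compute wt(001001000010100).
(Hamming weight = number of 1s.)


Counting 1s in 001001000010100

4


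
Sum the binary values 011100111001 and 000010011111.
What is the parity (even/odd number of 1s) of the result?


011100111001 = 1849
000010011111 = 159
Sum = 2008 = 11111011000
1s count = 7

odd parity (7 ones in 11111011000)


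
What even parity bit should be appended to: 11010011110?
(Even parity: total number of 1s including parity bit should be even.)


Number of 1s in data: 7
Parity bit: 1

1


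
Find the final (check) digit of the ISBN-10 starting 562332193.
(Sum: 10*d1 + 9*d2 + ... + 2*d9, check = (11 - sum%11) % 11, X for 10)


Weighted sum: 206
206 mod 11 = 8

Check digit: 3


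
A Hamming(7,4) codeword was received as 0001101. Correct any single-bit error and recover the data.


Syndrome = 6: error at position 6

Data: 0111 (corrected bit 6)


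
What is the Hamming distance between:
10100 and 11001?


XOR: 01101
Count of 1s: 3

3


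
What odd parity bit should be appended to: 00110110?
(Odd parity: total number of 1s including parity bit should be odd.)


Number of 1s in data: 4
Parity bit: 1

1


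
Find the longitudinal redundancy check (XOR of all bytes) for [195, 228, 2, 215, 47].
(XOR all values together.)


XOR chain: 195 ^ 228 ^ 2 ^ 215 ^ 47 = 221

221


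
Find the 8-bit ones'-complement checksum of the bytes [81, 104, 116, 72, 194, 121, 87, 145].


Sum = 920 mod 256 = 152
Complement = 103

103


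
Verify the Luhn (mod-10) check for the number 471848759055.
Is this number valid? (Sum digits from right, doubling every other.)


Luhn sum = 66
66 mod 10 = 6

Invalid (Luhn sum mod 10 = 6)


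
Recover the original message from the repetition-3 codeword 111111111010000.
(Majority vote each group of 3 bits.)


Groups: 111, 111, 111, 010, 000
Majority votes: 11100

11100


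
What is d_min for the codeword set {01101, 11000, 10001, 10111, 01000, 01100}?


Comparing all pairs, minimum distance: 1
Can detect 0 errors, correct 0 errors

1


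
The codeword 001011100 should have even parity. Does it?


Number of 1s: 4

Yes, parity is correct (4 ones)


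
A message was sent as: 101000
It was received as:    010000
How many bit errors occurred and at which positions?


XOR: 111000

3 error(s) at position(s): 0, 1, 2


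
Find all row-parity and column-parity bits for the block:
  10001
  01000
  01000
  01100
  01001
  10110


Row parities: 011001
Column parities: 00010

Row P: 011001, Col P: 00010, Corner: 1


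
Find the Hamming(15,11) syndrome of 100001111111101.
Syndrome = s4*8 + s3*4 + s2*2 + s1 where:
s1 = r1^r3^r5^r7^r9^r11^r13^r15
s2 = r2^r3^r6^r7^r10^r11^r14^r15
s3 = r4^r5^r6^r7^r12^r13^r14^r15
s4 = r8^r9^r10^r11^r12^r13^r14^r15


s1=0, s2=1, s3=1, s4=1

Syndrome = 14 (error at position 14)


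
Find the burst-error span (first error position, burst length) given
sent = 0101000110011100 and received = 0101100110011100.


XOR: 0000100000000000

Burst at position 4, length 1


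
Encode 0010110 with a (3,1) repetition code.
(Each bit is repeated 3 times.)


Each bit -> 3 copies

000000111000111111000


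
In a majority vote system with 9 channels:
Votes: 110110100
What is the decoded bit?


Ones: 5 out of 9
Threshold: 5

1 (5/9 voted 1)


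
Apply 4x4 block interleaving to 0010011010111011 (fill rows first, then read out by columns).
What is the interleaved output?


Matrix:
  0010
  0110
  1011
  1011
Read columns: 0011010011110011

0011010011110011


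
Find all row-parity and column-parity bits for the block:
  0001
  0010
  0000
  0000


Row parities: 1100
Column parities: 0011

Row P: 1100, Col P: 0011, Corner: 0


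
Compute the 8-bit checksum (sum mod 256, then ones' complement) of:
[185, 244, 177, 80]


Sum = 686 mod 256 = 174
Complement = 81

81


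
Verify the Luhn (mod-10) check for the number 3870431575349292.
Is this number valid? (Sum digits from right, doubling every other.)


Luhn sum = 79
79 mod 10 = 9

Invalid (Luhn sum mod 10 = 9)


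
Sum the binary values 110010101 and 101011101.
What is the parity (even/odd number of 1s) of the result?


110010101 = 405
101011101 = 349
Sum = 754 = 1011110010
1s count = 6

even parity (6 ones in 1011110010)


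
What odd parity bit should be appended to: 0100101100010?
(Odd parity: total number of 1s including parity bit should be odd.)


Number of 1s in data: 5
Parity bit: 0

0


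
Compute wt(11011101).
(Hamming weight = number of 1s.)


Counting 1s in 11011101

6


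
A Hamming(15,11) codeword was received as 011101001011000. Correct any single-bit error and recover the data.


Syndrome = 13: error at position 13

Data: 10101011100 (corrected bit 13)


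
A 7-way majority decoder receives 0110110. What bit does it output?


Ones: 4 out of 7
Threshold: 4

1 (4/7 voted 1)


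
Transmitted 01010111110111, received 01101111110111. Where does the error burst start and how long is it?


XOR: 00111000000000

Burst at position 2, length 3


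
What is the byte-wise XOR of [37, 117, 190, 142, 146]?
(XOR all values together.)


XOR chain: 37 ^ 117 ^ 190 ^ 142 ^ 146 = 242

242


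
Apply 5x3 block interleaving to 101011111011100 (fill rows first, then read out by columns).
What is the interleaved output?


Matrix:
  101
  011
  111
  011
  100
Read columns: 101010111011110

101010111011110


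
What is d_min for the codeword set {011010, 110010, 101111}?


Comparing all pairs, minimum distance: 2
Can detect 1 errors, correct 0 errors

2


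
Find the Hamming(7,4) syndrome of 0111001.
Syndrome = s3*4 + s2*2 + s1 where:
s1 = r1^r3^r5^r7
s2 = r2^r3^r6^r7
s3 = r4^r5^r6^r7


s1=0, s2=1, s3=0

Syndrome = 2 (error at position 2)


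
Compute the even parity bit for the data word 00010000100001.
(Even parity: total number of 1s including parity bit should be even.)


Number of 1s in data: 3
Parity bit: 1

1
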